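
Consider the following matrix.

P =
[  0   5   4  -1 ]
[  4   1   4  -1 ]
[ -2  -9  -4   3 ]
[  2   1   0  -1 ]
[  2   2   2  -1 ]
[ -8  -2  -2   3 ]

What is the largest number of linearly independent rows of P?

Row reduce to echelon form.
Swap R1 ↔ R2
R3 ← R3 + (1/2)·R1: [0, -17/2, -2, 5/2]
R4 ← R4 − (1/2)·R1: [0, 1/2, -2, -1/2]
R5 ← R5 − (1/2)·R1: [0, 3/2, 0, -1/2]
R6 ← R6 + (2)·R1: [0, 0, 6, 1]
R3 ← R3 + (17/10)·R2: [0, 0, 24/5, 4/5]
R4 ← R4 − (1/10)·R2: [0, 0, -12/5, -2/5]
R5 ← R5 − (3/10)·R2: [0, 0, -6/5, -1/5]
R4 ← R4 + (1/2)·R3: [0, 0, 0, 0]
R5 ← R5 + (1/4)·R3: [0, 0, 0, 0]
R6 ← R6 − (5/4)·R3: [0, 0, 0, 0]
Echelon form has 3 nonzero rows, so rank(P) = 3.
The rank gives the maximum number of linearly independent rows: 3.

3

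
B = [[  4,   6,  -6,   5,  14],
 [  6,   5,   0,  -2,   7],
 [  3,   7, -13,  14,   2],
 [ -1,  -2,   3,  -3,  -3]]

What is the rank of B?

Row reduce to echelon form.
R2 ← R2 − (3/2)·R1: [0, -4, 9, -19/2, -14]
R3 ← R3 − (3/4)·R1: [0, 5/2, -17/2, 41/4, -17/2]
R4 ← R4 + (1/4)·R1: [0, -1/2, 3/2, -7/4, 1/2]
R3 ← R3 + (5/8)·R2: [0, 0, -23/8, 69/16, -69/4]
R4 ← R4 − (1/8)·R2: [0, 0, 3/8, -9/16, 9/4]
R4 ← R4 + (3/23)·R3: [0, 0, 0, 0, 0]
Echelon form has 3 nonzero rows, so rank(B) = 3.

3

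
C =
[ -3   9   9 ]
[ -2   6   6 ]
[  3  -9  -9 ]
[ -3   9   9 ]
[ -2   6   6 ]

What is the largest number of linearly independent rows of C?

1

Row reduce to echelon form.
R2 ← R2 − (2/3)·R1: [0, 0, 0]
R3 ← R3 + R1: [0, 0, 0]
R4 ← R4 − R1: [0, 0, 0]
R5 ← R5 − (2/3)·R1: [0, 0, 0]
Echelon form has 1 nonzero row, so rank(C) = 1.
The rank gives the maximum number of linearly independent rows: 1.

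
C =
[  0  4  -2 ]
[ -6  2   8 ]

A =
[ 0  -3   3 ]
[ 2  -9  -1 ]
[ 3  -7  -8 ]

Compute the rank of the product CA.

First compute CA:
[[  2, -22,  12],
 [ 28, -56, -84]]
Now row reduce the product.
R2 ← R2 − (14)·R1: [0, 252, -252]
2 nonzero rows, so rank(CA) = 2.

2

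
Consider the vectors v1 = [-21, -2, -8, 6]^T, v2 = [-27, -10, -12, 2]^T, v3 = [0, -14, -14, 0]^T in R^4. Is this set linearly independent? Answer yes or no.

Form the matrix with these vectors as rows and row reduce.
R2 ← R2 − (9/7)·R1: [0, -52/7, -12/7, -40/7]
R3 ← R3 − (49/26)·R2: [0, 0, -140/13, 140/13]
3 nonzero rows, so the 3 vectors span a space of dimension 3.
Since 3 = 3, the vectors are linearly independent.

yes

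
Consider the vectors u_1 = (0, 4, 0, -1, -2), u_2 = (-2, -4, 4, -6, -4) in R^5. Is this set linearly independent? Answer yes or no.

Form the matrix with these vectors as rows and row reduce.
Swap R1 ↔ R2
2 nonzero rows, so the 2 vectors span a space of dimension 2.
Since 2 = 2, the vectors are linearly independent.

yes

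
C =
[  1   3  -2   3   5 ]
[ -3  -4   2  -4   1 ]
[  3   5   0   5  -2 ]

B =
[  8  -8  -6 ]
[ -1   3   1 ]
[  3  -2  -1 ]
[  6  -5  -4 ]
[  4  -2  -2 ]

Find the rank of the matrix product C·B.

First compute CB:
[[ 37, -20, -23],
 [-34,  26,  26],
 [ 41, -30, -29]]
Now row reduce the product.
R2 ← R2 + (34/37)·R1: [0, 282/37, 180/37]
R3 ← R3 − (41/37)·R1: [0, -290/37, -130/37]
R3 ← R3 + (145/141)·R2: [0, 0, 70/47]
3 nonzero rows, so rank(CB) = 3.

3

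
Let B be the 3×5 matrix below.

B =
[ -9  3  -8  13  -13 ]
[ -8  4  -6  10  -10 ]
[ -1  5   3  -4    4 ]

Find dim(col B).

2

Row reduce to echelon form.
R2 ← R2 − (8/9)·R1: [0, 4/3, 10/9, -14/9, 14/9]
R3 ← R3 − (1/9)·R1: [0, 14/3, 35/9, -49/9, 49/9]
R3 ← R3 − (7/2)·R2: [0, 0, 0, 0, 0]
Echelon form has 2 nonzero rows, so rank(B) = 2.
The column space has dimension equal to the rank: 2.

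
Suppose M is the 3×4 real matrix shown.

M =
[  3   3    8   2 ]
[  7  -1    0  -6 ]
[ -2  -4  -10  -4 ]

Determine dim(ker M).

Row reduce to echelon form.
R2 ← R2 − (7/3)·R1: [0, -8, -56/3, -32/3]
R3 ← R3 + (2/3)·R1: [0, -2, -14/3, -8/3]
R3 ← R3 − (1/4)·R2: [0, 0, 0, 0]
2 nonzero rows, so rank(M) = 2.
M has 4 columns; by rank–nullity, nullity = 4 − 2 = 2.

2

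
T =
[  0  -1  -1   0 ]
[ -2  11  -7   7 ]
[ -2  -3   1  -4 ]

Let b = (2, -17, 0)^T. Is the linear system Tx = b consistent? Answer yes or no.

Row reduce the augmented matrix [T | b].
Swap R1 ↔ R2
R3 ← R3 − R1: [0, -14, 8, -11, 17]
R3 ← R3 − (14)·R2: [0, 0, 22, -11, -11]
The echelon form has 3 nonzero rows, and every pivot lies in the first 4 columns, so rank(T) = rank([T|b]) = 3.
The system is consistent.

yes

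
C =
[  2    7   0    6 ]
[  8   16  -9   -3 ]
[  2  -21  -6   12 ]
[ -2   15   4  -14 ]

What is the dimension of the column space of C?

3

Row reduce to echelon form.
R2 ← R2 − (4)·R1: [0, -12, -9, -27]
R3 ← R3 − R1: [0, -28, -6, 6]
R4 ← R4 + R1: [0, 22, 4, -8]
R3 ← R3 − (7/3)·R2: [0, 0, 15, 69]
R4 ← R4 + (11/6)·R2: [0, 0, -25/2, -115/2]
R4 ← R4 + (5/6)·R3: [0, 0, 0, 0]
Echelon form has 3 nonzero rows, so rank(C) = 3.
The column space has dimension equal to the rank: 3.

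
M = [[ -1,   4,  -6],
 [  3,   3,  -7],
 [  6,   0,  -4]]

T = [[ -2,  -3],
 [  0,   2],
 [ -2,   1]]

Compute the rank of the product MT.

First compute MT:
[[ 14,   5],
 [  8, -10],
 [ -4, -22]]
Now row reduce the product.
R2 ← R2 − (4/7)·R1: [0, -90/7]
R3 ← R3 + (2/7)·R1: [0, -144/7]
R3 ← R3 − (8/5)·R2: [0, 0]
2 nonzero rows, so rank(MT) = 2.

2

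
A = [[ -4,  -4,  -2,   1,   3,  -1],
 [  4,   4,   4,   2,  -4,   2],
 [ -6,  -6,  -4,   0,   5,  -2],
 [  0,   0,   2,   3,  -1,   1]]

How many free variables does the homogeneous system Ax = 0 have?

4

Row reduce to echelon form.
R2 ← R2 + R1: [0, 0, 2, 3, -1, 1]
R3 ← R3 − (3/2)·R1: [0, 0, -1, -3/2, 1/2, -1/2]
R3 ← R3 + (1/2)·R2: [0, 0, 0, 0, 0, 0]
R4 ← R4 − R2: [0, 0, 0, 0, 0, 0]
2 nonzero rows, so rank(A) = 2.
A has 6 columns; by rank–nullity, nullity = 6 − 2 = 4.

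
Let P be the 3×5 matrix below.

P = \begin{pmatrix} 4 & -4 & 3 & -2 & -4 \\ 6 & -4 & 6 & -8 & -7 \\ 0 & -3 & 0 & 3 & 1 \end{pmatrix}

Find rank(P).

3

Row reduce to echelon form.
R2 ← R2 − (3/2)·R1: [0, 2, 3/2, -5, -1]
R3 ← R3 + (3/2)·R2: [0, 0, 9/4, -9/2, -1/2]
Echelon form has 3 nonzero rows, so rank(P) = 3.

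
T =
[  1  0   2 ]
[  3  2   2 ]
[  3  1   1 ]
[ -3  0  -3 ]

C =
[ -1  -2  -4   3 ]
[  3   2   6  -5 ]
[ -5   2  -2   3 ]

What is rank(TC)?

2

First compute TC:
[[-11,   2,  -8,   9],
 [ -7,   2,  -4,   5],
 [ -5,  -2,  -8,   7],
 [ 18,   0,  18, -18]]
Now row reduce the product.
R2 ← R2 − (7/11)·R1: [0, 8/11, 12/11, -8/11]
R3 ← R3 − (5/11)·R1: [0, -32/11, -48/11, 32/11]
R4 ← R4 + (18/11)·R1: [0, 36/11, 54/11, -36/11]
R3 ← R3 + (4)·R2: [0, 0, 0, 0]
R4 ← R4 − (9/2)·R2: [0, 0, 0, 0]
2 nonzero rows, so rank(TC) = 2.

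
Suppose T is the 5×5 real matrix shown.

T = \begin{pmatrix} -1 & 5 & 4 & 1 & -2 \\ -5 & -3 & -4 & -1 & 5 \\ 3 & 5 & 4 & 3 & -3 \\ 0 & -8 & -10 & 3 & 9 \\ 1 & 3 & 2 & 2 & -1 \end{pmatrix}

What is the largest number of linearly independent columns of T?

Row reduce to echelon form.
R2 ← R2 − (5)·R1: [0, -28, -24, -6, 15]
R3 ← R3 + (3)·R1: [0, 20, 16, 6, -9]
R5 ← R5 + R1: [0, 8, 6, 3, -3]
R3 ← R3 + (5/7)·R2: [0, 0, -8/7, 12/7, 12/7]
R4 ← R4 − (2/7)·R2: [0, 0, -22/7, 33/7, 33/7]
R5 ← R5 + (2/7)·R2: [0, 0, -6/7, 9/7, 9/7]
R4 ← R4 − (11/4)·R3: [0, 0, 0, 0, 0]
R5 ← R5 − (3/4)·R3: [0, 0, 0, 0, 0]
Echelon form has 3 nonzero rows, so rank(T) = 3.
The rank gives the maximum number of linearly independent columns: 3.

3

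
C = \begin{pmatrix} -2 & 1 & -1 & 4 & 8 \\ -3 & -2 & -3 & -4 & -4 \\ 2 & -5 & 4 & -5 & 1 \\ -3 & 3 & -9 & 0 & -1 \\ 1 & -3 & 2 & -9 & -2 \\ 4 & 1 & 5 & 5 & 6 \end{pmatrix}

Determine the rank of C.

Row reduce to echelon form.
R2 ← R2 − (3/2)·R1: [0, -7/2, -3/2, -10, -16]
R3 ← R3 + R1: [0, -4, 3, -1, 9]
R4 ← R4 − (3/2)·R1: [0, 3/2, -15/2, -6, -13]
R5 ← R5 + (1/2)·R1: [0, -5/2, 3/2, -7, 2]
R6 ← R6 + (2)·R1: [0, 3, 3, 13, 22]
R3 ← R3 − (8/7)·R2: [0, 0, 33/7, 73/7, 191/7]
R4 ← R4 + (3/7)·R2: [0, 0, -57/7, -72/7, -139/7]
R5 ← R5 − (5/7)·R2: [0, 0, 18/7, 1/7, 94/7]
R6 ← R6 + (6/7)·R2: [0, 0, 12/7, 31/7, 58/7]
R4 ← R4 + (19/11)·R3: [0, 0, 0, 85/11, 300/11]
R5 ← R5 − (6/11)·R3: [0, 0, 0, -61/11, -16/11]
R6 ← R6 − (4/11)·R3: [0, 0, 0, 7/11, -18/11]
R5 ← R5 + (61/85)·R4: [0, 0, 0, 0, 308/17]
R6 ← R6 − (7/85)·R4: [0, 0, 0, 0, -66/17]
R6 ← R6 + (3/14)·R5: [0, 0, 0, 0, 0]
Echelon form has 5 nonzero rows, so rank(C) = 5.

5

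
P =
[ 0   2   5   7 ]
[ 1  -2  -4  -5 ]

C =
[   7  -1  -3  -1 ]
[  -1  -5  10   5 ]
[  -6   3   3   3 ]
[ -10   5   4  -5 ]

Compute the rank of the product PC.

2

First compute PC:
[[-102,  40,  63, -10],
 [ 83, -28, -55,   2]]
Now row reduce the product.
R2 ← R2 + (83/102)·R1: [0, 232/51, -127/34, -313/51]
2 nonzero rows, so rank(PC) = 2.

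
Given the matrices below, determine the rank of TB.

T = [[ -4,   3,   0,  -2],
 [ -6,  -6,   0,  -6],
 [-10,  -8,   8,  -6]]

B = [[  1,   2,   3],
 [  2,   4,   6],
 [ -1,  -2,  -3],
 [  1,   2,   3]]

1

First compute TB:
[[  0,   0,   0],
 [-24, -48, -72],
 [-40, -80, -120]]
Now row reduce the product.
Swap R1 ↔ R2
R3 ← R3 − (5/3)·R1: [0, 0, 0]
1 nonzero row, so rank(TB) = 1.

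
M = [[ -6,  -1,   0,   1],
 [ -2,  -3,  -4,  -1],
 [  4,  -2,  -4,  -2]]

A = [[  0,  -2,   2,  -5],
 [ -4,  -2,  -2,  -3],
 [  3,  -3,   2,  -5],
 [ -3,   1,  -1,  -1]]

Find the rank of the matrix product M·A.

2

First compute MA:
[[  1,  15, -11,  32],
 [  3,  21,  -5,  40],
 [  2,   6,   6,   8]]
Now row reduce the product.
R2 ← R2 − (3)·R1: [0, -24, 28, -56]
R3 ← R3 − (2)·R1: [0, -24, 28, -56]
R3 ← R3 − R2: [0, 0, 0, 0]
2 nonzero rows, so rank(MA) = 2.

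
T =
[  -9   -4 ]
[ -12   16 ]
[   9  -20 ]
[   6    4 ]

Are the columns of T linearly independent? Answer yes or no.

yes

Row reduce T to echelon form.
R2 ← R2 − (4/3)·R1: [0, 64/3]
R3 ← R3 + R1: [0, -24]
R4 ← R4 + (2/3)·R1: [0, 4/3]
R3 ← R3 + (9/8)·R2: [0, 0]
R4 ← R4 − (1/16)·R2: [0, 0]
2 pivots among 2 columns.
Every column is a pivot column, so the columns are linearly independent.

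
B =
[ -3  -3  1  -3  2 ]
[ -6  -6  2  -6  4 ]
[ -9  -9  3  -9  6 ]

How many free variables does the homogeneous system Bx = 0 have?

4

Row reduce to echelon form.
R2 ← R2 − (2)·R1: [0, 0, 0, 0, 0]
R3 ← R3 − (3)·R1: [0, 0, 0, 0, 0]
1 nonzero row, so rank(B) = 1.
B has 5 columns; by rank–nullity, nullity = 5 − 1 = 4.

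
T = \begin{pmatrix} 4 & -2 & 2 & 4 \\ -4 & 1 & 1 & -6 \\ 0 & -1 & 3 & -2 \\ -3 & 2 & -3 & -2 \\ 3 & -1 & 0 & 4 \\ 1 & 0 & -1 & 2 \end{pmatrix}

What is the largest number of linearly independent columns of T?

2

Row reduce to echelon form.
R2 ← R2 + R1: [0, -1, 3, -2]
R4 ← R4 + (3/4)·R1: [0, 1/2, -3/2, 1]
R5 ← R5 − (3/4)·R1: [0, 1/2, -3/2, 1]
R6 ← R6 − (1/4)·R1: [0, 1/2, -3/2, 1]
R3 ← R3 − R2: [0, 0, 0, 0]
R4 ← R4 + (1/2)·R2: [0, 0, 0, 0]
R5 ← R5 + (1/2)·R2: [0, 0, 0, 0]
R6 ← R6 + (1/2)·R2: [0, 0, 0, 0]
Echelon form has 2 nonzero rows, so rank(T) = 2.
The rank gives the maximum number of linearly independent columns: 2.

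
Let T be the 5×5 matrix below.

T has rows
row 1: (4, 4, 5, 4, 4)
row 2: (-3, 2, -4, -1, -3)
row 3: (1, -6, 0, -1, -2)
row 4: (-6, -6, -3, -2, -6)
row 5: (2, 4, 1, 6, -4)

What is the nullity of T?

1

Row reduce to echelon form.
R2 ← R2 + (3/4)·R1: [0, 5, -1/4, 2, 0]
R3 ← R3 − (1/4)·R1: [0, -7, -5/4, -2, -3]
R4 ← R4 + (3/2)·R1: [0, 0, 9/2, 4, 0]
R5 ← R5 − (1/2)·R1: [0, 2, -3/2, 4, -6]
R3 ← R3 + (7/5)·R2: [0, 0, -8/5, 4/5, -3]
R5 ← R5 − (2/5)·R2: [0, 0, -7/5, 16/5, -6]
R4 ← R4 + (45/16)·R3: [0, 0, 0, 25/4, -135/16]
R5 ← R5 − (7/8)·R3: [0, 0, 0, 5/2, -27/8]
R5 ← R5 − (2/5)·R4: [0, 0, 0, 0, 0]
4 nonzero rows, so rank(T) = 4.
T has 5 columns; by rank–nullity, nullity = 5 − 4 = 1.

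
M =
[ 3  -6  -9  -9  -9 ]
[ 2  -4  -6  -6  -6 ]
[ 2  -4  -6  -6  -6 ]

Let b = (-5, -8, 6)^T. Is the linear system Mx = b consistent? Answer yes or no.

Row reduce the augmented matrix [M | b].
R2 ← R2 − (2/3)·R1: [0, 0, 0, 0, 0, -14/3]
R3 ← R3 − (2/3)·R1: [0, 0, 0, 0, 0, 28/3]
R3 ← R3 + (2)·R2: [0, 0, 0, 0, 0, 0]
The echelon form has 2 nonzero rows; the last pivot sits in the augmented column, so rank(M) = 1 but rank([M|b]) = 2.
Since the ranks differ, the system is inconsistent.

no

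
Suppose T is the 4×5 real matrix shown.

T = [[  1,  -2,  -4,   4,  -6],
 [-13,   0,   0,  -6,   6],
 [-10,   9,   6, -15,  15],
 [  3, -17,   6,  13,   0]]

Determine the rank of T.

Row reduce to echelon form.
R2 ← R2 + (13)·R1: [0, -26, -52, 46, -72]
R3 ← R3 + (10)·R1: [0, -11, -34, 25, -45]
R4 ← R4 − (3)·R1: [0, -11, 18, 1, 18]
R3 ← R3 − (11/26)·R2: [0, 0, -12, 72/13, -189/13]
R4 ← R4 − (11/26)·R2: [0, 0, 40, -240/13, 630/13]
R4 ← R4 + (10/3)·R3: [0, 0, 0, 0, 0]
Echelon form has 3 nonzero rows, so rank(T) = 3.

3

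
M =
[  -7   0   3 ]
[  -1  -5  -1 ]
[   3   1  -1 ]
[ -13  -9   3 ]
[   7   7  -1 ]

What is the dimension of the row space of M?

2

Row reduce to echelon form.
R2 ← R2 − (1/7)·R1: [0, -5, -10/7]
R3 ← R3 + (3/7)·R1: [0, 1, 2/7]
R4 ← R4 − (13/7)·R1: [0, -9, -18/7]
R5 ← R5 + R1: [0, 7, 2]
R3 ← R3 + (1/5)·R2: [0, 0, 0]
R4 ← R4 − (9/5)·R2: [0, 0, 0]
R5 ← R5 + (7/5)·R2: [0, 0, 0]
Echelon form has 2 nonzero rows, so rank(M) = 2.
The row space has dimension equal to the rank: 2.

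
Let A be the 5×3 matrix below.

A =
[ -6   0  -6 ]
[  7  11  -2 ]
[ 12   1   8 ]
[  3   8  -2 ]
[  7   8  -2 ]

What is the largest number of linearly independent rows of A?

Row reduce to echelon form.
R2 ← R2 + (7/6)·R1: [0, 11, -9]
R3 ← R3 + (2)·R1: [0, 1, -4]
R4 ← R4 + (1/2)·R1: [0, 8, -5]
R5 ← R5 + (7/6)·R1: [0, 8, -9]
R3 ← R3 − (1/11)·R2: [0, 0, -35/11]
R4 ← R4 − (8/11)·R2: [0, 0, 17/11]
R5 ← R5 − (8/11)·R2: [0, 0, -27/11]
R4 ← R4 + (17/35)·R3: [0, 0, 0]
R5 ← R5 − (27/35)·R3: [0, 0, 0]
Echelon form has 3 nonzero rows, so rank(A) = 3.
The rank gives the maximum number of linearly independent rows: 3.

3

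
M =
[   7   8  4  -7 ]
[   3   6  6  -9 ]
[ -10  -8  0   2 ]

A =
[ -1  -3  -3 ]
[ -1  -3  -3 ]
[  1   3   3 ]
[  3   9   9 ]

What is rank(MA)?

1

First compute MA:
[[-32, -96, -96],
 [-30, -90, -90],
 [ 24,  72,  72]]
Now row reduce the product.
R2 ← R2 − (15/16)·R1: [0, 0, 0]
R3 ← R3 + (3/4)·R1: [0, 0, 0]
1 nonzero row, so rank(MA) = 1.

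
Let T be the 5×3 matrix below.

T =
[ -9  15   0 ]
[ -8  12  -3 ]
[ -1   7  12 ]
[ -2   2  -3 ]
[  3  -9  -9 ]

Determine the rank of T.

2

Row reduce to echelon form.
R2 ← R2 − (8/9)·R1: [0, -4/3, -3]
R3 ← R3 − (1/9)·R1: [0, 16/3, 12]
R4 ← R4 − (2/9)·R1: [0, -4/3, -3]
R5 ← R5 + (1/3)·R1: [0, -4, -9]
R3 ← R3 + (4)·R2: [0, 0, 0]
R4 ← R4 − R2: [0, 0, 0]
R5 ← R5 − (3)·R2: [0, 0, 0]
Echelon form has 2 nonzero rows, so rank(T) = 2.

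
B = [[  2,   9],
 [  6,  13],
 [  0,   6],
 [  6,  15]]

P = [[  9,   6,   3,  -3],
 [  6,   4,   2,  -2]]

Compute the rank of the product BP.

First compute BP:
[[ 72,  48,  24, -24],
 [132,  88,  44, -44],
 [ 36,  24,  12, -12],
 [144,  96,  48, -48]]
Now row reduce the product.
R2 ← R2 − (11/6)·R1: [0, 0, 0, 0]
R3 ← R3 − (1/2)·R1: [0, 0, 0, 0]
R4 ← R4 − (2)·R1: [0, 0, 0, 0]
1 nonzero row, so rank(BP) = 1.

1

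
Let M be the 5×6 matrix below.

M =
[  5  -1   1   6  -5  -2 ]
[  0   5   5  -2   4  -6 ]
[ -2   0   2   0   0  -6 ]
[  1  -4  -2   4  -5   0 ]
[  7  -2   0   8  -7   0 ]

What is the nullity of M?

3

Row reduce to echelon form.
R3 ← R3 + (2/5)·R1: [0, -2/5, 12/5, 12/5, -2, -34/5]
R4 ← R4 − (1/5)·R1: [0, -19/5, -11/5, 14/5, -4, 2/5]
R5 ← R5 − (7/5)·R1: [0, -3/5, -7/5, -2/5, 0, 14/5]
R3 ← R3 + (2/25)·R2: [0, 0, 14/5, 56/25, -42/25, -182/25]
R4 ← R4 + (19/25)·R2: [0, 0, 8/5, 32/25, -24/25, -104/25]
R5 ← R5 + (3/25)·R2: [0, 0, -4/5, -16/25, 12/25, 52/25]
R4 ← R4 − (4/7)·R3: [0, 0, 0, 0, 0, 0]
R5 ← R5 + (2/7)·R3: [0, 0, 0, 0, 0, 0]
3 nonzero rows, so rank(M) = 3.
M has 6 columns; by rank–nullity, nullity = 6 − 3 = 3.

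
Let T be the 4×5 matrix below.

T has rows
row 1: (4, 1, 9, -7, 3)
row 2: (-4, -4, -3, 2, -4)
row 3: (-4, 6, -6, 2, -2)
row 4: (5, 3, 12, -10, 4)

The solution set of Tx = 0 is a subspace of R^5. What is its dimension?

2

Row reduce to echelon form.
R2 ← R2 + R1: [0, -3, 6, -5, -1]
R3 ← R3 + R1: [0, 7, 3, -5, 1]
R4 ← R4 − (5/4)·R1: [0, 7/4, 3/4, -5/4, 1/4]
R3 ← R3 + (7/3)·R2: [0, 0, 17, -50/3, -4/3]
R4 ← R4 + (7/12)·R2: [0, 0, 17/4, -25/6, -1/3]
R4 ← R4 − (1/4)·R3: [0, 0, 0, 0, 0]
3 nonzero rows, so rank(T) = 3.
T has 5 columns; by rank–nullity, nullity = 5 − 3 = 2.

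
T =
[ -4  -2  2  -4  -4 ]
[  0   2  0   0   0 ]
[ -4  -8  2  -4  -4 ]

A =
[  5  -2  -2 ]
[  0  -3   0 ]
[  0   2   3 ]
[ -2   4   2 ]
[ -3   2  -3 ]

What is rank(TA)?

First compute TA:
[[  0,  -6,  18],
 [  0,  -6,   0],
 [  0,  12,  18]]
Now row reduce the product.
R2 ← R2 − R1: [0, 0, -18]
R3 ← R3 + (2)·R1: [0, 0, 54]
R3 ← R3 + (3)·R2: [0, 0, 0]
2 nonzero rows, so rank(TA) = 2.

2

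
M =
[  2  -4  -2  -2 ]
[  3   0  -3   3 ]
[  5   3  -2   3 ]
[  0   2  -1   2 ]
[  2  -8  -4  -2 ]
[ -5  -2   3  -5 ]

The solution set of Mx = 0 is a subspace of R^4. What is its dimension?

Row reduce to echelon form.
R2 ← R2 − (3/2)·R1: [0, 6, 0, 6]
R3 ← R3 − (5/2)·R1: [0, 13, 3, 8]
R5 ← R5 − R1: [0, -4, -2, 0]
R6 ← R6 + (5/2)·R1: [0, -12, -2, -10]
R3 ← R3 − (13/6)·R2: [0, 0, 3, -5]
R4 ← R4 − (1/3)·R2: [0, 0, -1, 0]
R5 ← R5 + (2/3)·R2: [0, 0, -2, 4]
R6 ← R6 + (2)·R2: [0, 0, -2, 2]
R4 ← R4 + (1/3)·R3: [0, 0, 0, -5/3]
R5 ← R5 + (2/3)·R3: [0, 0, 0, 2/3]
R6 ← R6 + (2/3)·R3: [0, 0, 0, -4/3]
R5 ← R5 + (2/5)·R4: [0, 0, 0, 0]
R6 ← R6 − (4/5)·R4: [0, 0, 0, 0]
4 nonzero rows, so rank(M) = 4.
M has 4 columns; by rank–nullity, nullity = 4 − 4 = 0.

0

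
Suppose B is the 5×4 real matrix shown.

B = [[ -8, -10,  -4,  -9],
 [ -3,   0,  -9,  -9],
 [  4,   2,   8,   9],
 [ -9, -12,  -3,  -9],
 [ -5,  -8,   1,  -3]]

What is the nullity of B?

2

Row reduce to echelon form.
R2 ← R2 − (3/8)·R1: [0, 15/4, -15/2, -45/8]
R3 ← R3 + (1/2)·R1: [0, -3, 6, 9/2]
R4 ← R4 − (9/8)·R1: [0, -3/4, 3/2, 9/8]
R5 ← R5 − (5/8)·R1: [0, -7/4, 7/2, 21/8]
R3 ← R3 + (4/5)·R2: [0, 0, 0, 0]
R4 ← R4 + (1/5)·R2: [0, 0, 0, 0]
R5 ← R5 + (7/15)·R2: [0, 0, 0, 0]
2 nonzero rows, so rank(B) = 2.
B has 4 columns; by rank–nullity, nullity = 4 − 2 = 2.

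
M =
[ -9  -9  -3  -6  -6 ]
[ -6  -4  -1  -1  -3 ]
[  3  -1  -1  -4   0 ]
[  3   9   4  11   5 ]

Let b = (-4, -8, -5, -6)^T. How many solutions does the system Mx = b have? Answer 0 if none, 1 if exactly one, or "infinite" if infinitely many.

0

Row reduce the augmented matrix [M | b].
R2 ← R2 − (2/3)·R1: [0, 2, 1, 3, 1, -16/3]
R3 ← R3 + (1/3)·R1: [0, -4, -2, -6, -2, -19/3]
R4 ← R4 + (1/3)·R1: [0, 6, 3, 9, 3, -22/3]
R3 ← R3 + (2)·R2: [0, 0, 0, 0, 0, -17]
R4 ← R4 − (3)·R2: [0, 0, 0, 0, 0, 26/3]
R4 ← R4 + (26/51)·R3: [0, 0, 0, 0, 0, 0]
The echelon form has 3 nonzero rows; the last pivot sits in the augmented column, so rank(M) = 2 but rank([M|b]) = 3.
Since the ranks differ, the system is inconsistent.
It has no solutions.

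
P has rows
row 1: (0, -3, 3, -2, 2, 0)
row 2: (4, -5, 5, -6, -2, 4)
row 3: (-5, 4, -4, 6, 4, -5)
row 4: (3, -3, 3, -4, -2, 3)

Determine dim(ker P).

4

Row reduce to echelon form.
Swap R1 ↔ R2
R3 ← R3 + (5/4)·R1: [0, -9/4, 9/4, -3/2, 3/2, 0]
R4 ← R4 − (3/4)·R1: [0, 3/4, -3/4, 1/2, -1/2, 0]
R3 ← R3 − (3/4)·R2: [0, 0, 0, 0, 0, 0]
R4 ← R4 + (1/4)·R2: [0, 0, 0, 0, 0, 0]
2 nonzero rows, so rank(P) = 2.
P has 6 columns; by rank–nullity, nullity = 6 − 2 = 4.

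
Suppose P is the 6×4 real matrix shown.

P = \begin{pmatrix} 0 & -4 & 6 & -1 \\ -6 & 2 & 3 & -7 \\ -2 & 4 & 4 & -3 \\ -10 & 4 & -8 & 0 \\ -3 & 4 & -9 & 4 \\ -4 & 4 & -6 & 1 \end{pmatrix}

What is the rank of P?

4

Row reduce to echelon form.
Swap R1 ↔ R2
R3 ← R3 − (1/3)·R1: [0, 10/3, 3, -2/3]
R4 ← R4 − (5/3)·R1: [0, 2/3, -13, 35/3]
R5 ← R5 − (1/2)·R1: [0, 3, -21/2, 15/2]
R6 ← R6 − (2/3)·R1: [0, 8/3, -8, 17/3]
R3 ← R3 + (5/6)·R2: [0, 0, 8, -3/2]
R4 ← R4 + (1/6)·R2: [0, 0, -12, 23/2]
R5 ← R5 + (3/4)·R2: [0, 0, -6, 27/4]
R6 ← R6 + (2/3)·R2: [0, 0, -4, 5]
R4 ← R4 + (3/2)·R3: [0, 0, 0, 37/4]
R5 ← R5 + (3/4)·R3: [0, 0, 0, 45/8]
R6 ← R6 + (1/2)·R3: [0, 0, 0, 17/4]
R5 ← R5 − (45/74)·R4: [0, 0, 0, 0]
R6 ← R6 − (17/37)·R4: [0, 0, 0, 0]
Echelon form has 4 nonzero rows, so rank(P) = 4.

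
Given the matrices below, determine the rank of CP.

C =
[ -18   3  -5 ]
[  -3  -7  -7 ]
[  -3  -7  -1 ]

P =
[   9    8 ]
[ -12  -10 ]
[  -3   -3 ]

First compute CP:
[[-183, -159],
 [ 78,  67],
 [ 60,  49]]
Now row reduce the product.
R2 ← R2 + (26/61)·R1: [0, -47/61]
R3 ← R3 + (20/61)·R1: [0, -191/61]
R3 ← R3 − (191/47)·R2: [0, 0]
2 nonzero rows, so rank(CP) = 2.

2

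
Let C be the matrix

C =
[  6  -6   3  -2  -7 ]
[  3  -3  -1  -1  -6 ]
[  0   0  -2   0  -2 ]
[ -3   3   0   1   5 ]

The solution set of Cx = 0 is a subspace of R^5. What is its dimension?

3

Row reduce to echelon form.
R2 ← R2 − (1/2)·R1: [0, 0, -5/2, 0, -5/2]
R4 ← R4 + (1/2)·R1: [0, 0, 3/2, 0, 3/2]
R3 ← R3 − (4/5)·R2: [0, 0, 0, 0, 0]
R4 ← R4 + (3/5)·R2: [0, 0, 0, 0, 0]
2 nonzero rows, so rank(C) = 2.
C has 5 columns; by rank–nullity, nullity = 5 − 2 = 3.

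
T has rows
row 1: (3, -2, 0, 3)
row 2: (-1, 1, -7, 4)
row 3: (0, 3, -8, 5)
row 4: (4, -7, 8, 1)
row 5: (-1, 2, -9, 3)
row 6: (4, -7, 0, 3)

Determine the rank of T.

4

Row reduce to echelon form.
R2 ← R2 + (1/3)·R1: [0, 1/3, -7, 5]
R4 ← R4 − (4/3)·R1: [0, -13/3, 8, -3]
R5 ← R5 + (1/3)·R1: [0, 4/3, -9, 4]
R6 ← R6 − (4/3)·R1: [0, -13/3, 0, -1]
R3 ← R3 − (9)·R2: [0, 0, 55, -40]
R4 ← R4 + (13)·R2: [0, 0, -83, 62]
R5 ← R5 − (4)·R2: [0, 0, 19, -16]
R6 ← R6 + (13)·R2: [0, 0, -91, 64]
R4 ← R4 + (83/55)·R3: [0, 0, 0, 18/11]
R5 ← R5 − (19/55)·R3: [0, 0, 0, -24/11]
R6 ← R6 + (91/55)·R3: [0, 0, 0, -24/11]
R5 ← R5 + (4/3)·R4: [0, 0, 0, 0]
R6 ← R6 + (4/3)·R4: [0, 0, 0, 0]
Echelon form has 4 nonzero rows, so rank(T) = 4.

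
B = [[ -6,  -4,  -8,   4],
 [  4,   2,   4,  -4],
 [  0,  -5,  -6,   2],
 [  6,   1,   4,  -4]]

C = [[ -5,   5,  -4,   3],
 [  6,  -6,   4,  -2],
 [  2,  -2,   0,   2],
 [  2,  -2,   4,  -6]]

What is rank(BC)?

First compute BC:
[[ -2,   2,  24, -50],
 [ -8,   8, -24,  40],
 [-38,  38, -12, -14],
 [-24,  24, -36,  48]]
Now row reduce the product.
R2 ← R2 − (4)·R1: [0, 0, -120, 240]
R3 ← R3 − (19)·R1: [0, 0, -468, 936]
R4 ← R4 − (12)·R1: [0, 0, -324, 648]
R3 ← R3 − (39/10)·R2: [0, 0, 0, 0]
R4 ← R4 − (27/10)·R2: [0, 0, 0, 0]
2 nonzero rows, so rank(BC) = 2.

2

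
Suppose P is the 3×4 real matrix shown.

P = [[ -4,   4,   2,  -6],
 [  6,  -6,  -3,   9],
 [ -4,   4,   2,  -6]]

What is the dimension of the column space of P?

1

Row reduce to echelon form.
R2 ← R2 + (3/2)·R1: [0, 0, 0, 0]
R3 ← R3 − R1: [0, 0, 0, 0]
Echelon form has 1 nonzero row, so rank(P) = 1.
The column space has dimension equal to the rank: 1.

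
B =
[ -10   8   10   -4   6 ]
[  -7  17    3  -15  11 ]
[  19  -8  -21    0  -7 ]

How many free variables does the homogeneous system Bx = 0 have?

Row reduce to echelon form.
R2 ← R2 − (7/10)·R1: [0, 57/5, -4, -61/5, 34/5]
R3 ← R3 + (19/10)·R1: [0, 36/5, -2, -38/5, 22/5]
R3 ← R3 − (12/19)·R2: [0, 0, 10/19, 2/19, 2/19]
3 nonzero rows, so rank(B) = 3.
B has 5 columns; by rank–nullity, nullity = 5 − 3 = 2.

2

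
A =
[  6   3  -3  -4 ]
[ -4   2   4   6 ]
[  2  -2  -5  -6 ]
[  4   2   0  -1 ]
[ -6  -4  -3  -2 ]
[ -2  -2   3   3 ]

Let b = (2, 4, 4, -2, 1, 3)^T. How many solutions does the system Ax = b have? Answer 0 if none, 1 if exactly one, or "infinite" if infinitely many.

0

Row reduce the augmented matrix [A | b].
R2 ← R2 + (2/3)·R1: [0, 4, 2, 10/3, 16/3]
R3 ← R3 − (1/3)·R1: [0, -3, -4, -14/3, 10/3]
R4 ← R4 − (2/3)·R1: [0, 0, 2, 5/3, -10/3]
R5 ← R5 + R1: [0, -1, -6, -6, 3]
R6 ← R6 + (1/3)·R1: [0, -1, 2, 5/3, 11/3]
R3 ← R3 + (3/4)·R2: [0, 0, -5/2, -13/6, 22/3]
R5 ← R5 + (1/4)·R2: [0, 0, -11/2, -31/6, 13/3]
R6 ← R6 + (1/4)·R2: [0, 0, 5/2, 5/2, 5]
R4 ← R4 + (4/5)·R3: [0, 0, 0, -1/15, 38/15]
R5 ← R5 − (11/5)·R3: [0, 0, 0, -2/5, -59/5]
R6 ← R6 + R3: [0, 0, 0, 1/3, 37/3]
R5 ← R5 − (6)·R4: [0, 0, 0, 0, -27]
R6 ← R6 + (5)·R4: [0, 0, 0, 0, 25]
R6 ← R6 + (25/27)·R5: [0, 0, 0, 0, 0]
The echelon form has 5 nonzero rows; the last pivot sits in the augmented column, so rank(A) = 4 but rank([A|b]) = 5.
Since the ranks differ, the system is inconsistent.
It has no solutions.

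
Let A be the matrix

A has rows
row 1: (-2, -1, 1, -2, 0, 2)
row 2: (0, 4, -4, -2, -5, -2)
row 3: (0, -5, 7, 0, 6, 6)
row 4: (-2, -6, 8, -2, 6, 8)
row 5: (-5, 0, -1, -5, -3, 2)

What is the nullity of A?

3

Row reduce to echelon form.
R4 ← R4 − R1: [0, -5, 7, 0, 6, 6]
R5 ← R5 − (5/2)·R1: [0, 5/2, -7/2, 0, -3, -3]
R3 ← R3 + (5/4)·R2: [0, 0, 2, -5/2, -1/4, 7/2]
R4 ← R4 + (5/4)·R2: [0, 0, 2, -5/2, -1/4, 7/2]
R5 ← R5 − (5/8)·R2: [0, 0, -1, 5/4, 1/8, -7/4]
R4 ← R4 − R3: [0, 0, 0, 0, 0, 0]
R5 ← R5 + (1/2)·R3: [0, 0, 0, 0, 0, 0]
3 nonzero rows, so rank(A) = 3.
A has 6 columns; by rank–nullity, nullity = 6 − 3 = 3.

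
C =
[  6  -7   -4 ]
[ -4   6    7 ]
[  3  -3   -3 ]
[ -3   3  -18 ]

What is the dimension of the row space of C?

3

Row reduce to echelon form.
R2 ← R2 + (2/3)·R1: [0, 4/3, 13/3]
R3 ← R3 − (1/2)·R1: [0, 1/2, -1]
R4 ← R4 + (1/2)·R1: [0, -1/2, -20]
R3 ← R3 − (3/8)·R2: [0, 0, -21/8]
R4 ← R4 + (3/8)·R2: [0, 0, -147/8]
R4 ← R4 − (7)·R3: [0, 0, 0]
Echelon form has 3 nonzero rows, so rank(C) = 3.
The row space has dimension equal to the rank: 3.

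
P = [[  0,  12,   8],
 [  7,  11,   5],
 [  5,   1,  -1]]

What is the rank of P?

2

Row reduce to echelon form.
Swap R1 ↔ R2
R3 ← R3 − (5/7)·R1: [0, -48/7, -32/7]
R3 ← R3 + (4/7)·R2: [0, 0, 0]
Echelon form has 2 nonzero rows, so rank(P) = 2.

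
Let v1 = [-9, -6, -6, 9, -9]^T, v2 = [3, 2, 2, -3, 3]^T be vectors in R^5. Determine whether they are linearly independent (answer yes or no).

Form the matrix with these vectors as rows and row reduce.
R2 ← R2 + (1/3)·R1: [0, 0, 0, 0, 0]
1 nonzero row, so the 2 vectors span a space of dimension 1.
Since 1 < 2, the vectors are linearly dependent.

no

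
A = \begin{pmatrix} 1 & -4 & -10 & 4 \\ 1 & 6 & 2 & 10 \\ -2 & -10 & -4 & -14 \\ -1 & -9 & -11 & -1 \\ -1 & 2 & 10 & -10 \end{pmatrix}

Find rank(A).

3

Row reduce to echelon form.
R2 ← R2 − R1: [0, 10, 12, 6]
R3 ← R3 + (2)·R1: [0, -18, -24, -6]
R4 ← R4 + R1: [0, -13, -21, 3]
R5 ← R5 + R1: [0, -2, 0, -6]
R3 ← R3 + (9/5)·R2: [0, 0, -12/5, 24/5]
R4 ← R4 + (13/10)·R2: [0, 0, -27/5, 54/5]
R5 ← R5 + (1/5)·R2: [0, 0, 12/5, -24/5]
R4 ← R4 − (9/4)·R3: [0, 0, 0, 0]
R5 ← R5 + R3: [0, 0, 0, 0]
Echelon form has 3 nonzero rows, so rank(A) = 3.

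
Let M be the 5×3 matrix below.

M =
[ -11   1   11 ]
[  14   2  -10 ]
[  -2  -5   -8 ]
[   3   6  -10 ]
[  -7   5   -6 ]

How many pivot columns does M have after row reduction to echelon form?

Row reduce to echelon form.
R2 ← R2 + (14/11)·R1: [0, 36/11, 4]
R3 ← R3 − (2/11)·R1: [0, -57/11, -10]
R4 ← R4 + (3/11)·R1: [0, 69/11, -7]
R5 ← R5 − (7/11)·R1: [0, 48/11, -13]
R3 ← R3 + (19/12)·R2: [0, 0, -11/3]
R4 ← R4 − (23/12)·R2: [0, 0, -44/3]
R5 ← R5 − (4/3)·R2: [0, 0, -55/3]
R4 ← R4 − (4)·R3: [0, 0, 0]
R5 ← R5 − (5)·R3: [0, 0, 0]
Echelon form has 3 nonzero rows, so rank(M) = 3.
Each nonzero row contributes one pivot column: 3 pivot columns.

3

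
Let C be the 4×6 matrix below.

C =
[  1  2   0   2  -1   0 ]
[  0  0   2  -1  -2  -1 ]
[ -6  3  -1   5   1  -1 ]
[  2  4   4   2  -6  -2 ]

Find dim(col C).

Row reduce to echelon form.
R3 ← R3 + (6)·R1: [0, 15, -1, 17, -5, -1]
R4 ← R4 − (2)·R1: [0, 0, 4, -2, -4, -2]
Swap R2 ↔ R3
R4 ← R4 − (2)·R3: [0, 0, 0, 0, 0, 0]
Echelon form has 3 nonzero rows, so rank(C) = 3.
The column space has dimension equal to the rank: 3.

3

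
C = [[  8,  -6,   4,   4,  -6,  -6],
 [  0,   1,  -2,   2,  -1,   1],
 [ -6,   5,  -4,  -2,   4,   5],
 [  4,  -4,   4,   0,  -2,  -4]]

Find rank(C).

2

Row reduce to echelon form.
R3 ← R3 + (3/4)·R1: [0, 1/2, -1, 1, -1/2, 1/2]
R4 ← R4 − (1/2)·R1: [0, -1, 2, -2, 1, -1]
R3 ← R3 − (1/2)·R2: [0, 0, 0, 0, 0, 0]
R4 ← R4 + R2: [0, 0, 0, 0, 0, 0]
Echelon form has 2 nonzero rows, so rank(C) = 2.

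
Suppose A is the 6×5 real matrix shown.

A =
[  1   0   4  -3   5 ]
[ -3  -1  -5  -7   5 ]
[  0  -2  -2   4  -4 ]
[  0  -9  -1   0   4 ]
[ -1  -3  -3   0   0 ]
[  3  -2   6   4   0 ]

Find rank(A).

3

Row reduce to echelon form.
R2 ← R2 + (3)·R1: [0, -1, 7, -16, 20]
R5 ← R5 + R1: [0, -3, 1, -3, 5]
R6 ← R6 − (3)·R1: [0, -2, -6, 13, -15]
R3 ← R3 − (2)·R2: [0, 0, -16, 36, -44]
R4 ← R4 − (9)·R2: [0, 0, -64, 144, -176]
R5 ← R5 − (3)·R2: [0, 0, -20, 45, -55]
R6 ← R6 − (2)·R2: [0, 0, -20, 45, -55]
R4 ← R4 − (4)·R3: [0, 0, 0, 0, 0]
R5 ← R5 − (5/4)·R3: [0, 0, 0, 0, 0]
R6 ← R6 − (5/4)·R3: [0, 0, 0, 0, 0]
Echelon form has 3 nonzero rows, so rank(A) = 3.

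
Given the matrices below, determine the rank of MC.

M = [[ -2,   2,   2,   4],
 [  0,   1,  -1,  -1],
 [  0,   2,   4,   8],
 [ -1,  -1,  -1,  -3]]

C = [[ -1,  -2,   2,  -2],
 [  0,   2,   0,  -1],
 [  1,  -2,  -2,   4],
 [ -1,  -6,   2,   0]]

2

First compute MC:
[[  0, -20,   0,  10],
 [  0,  10,   0,  -5],
 [ -4, -52,   8,  14],
 [  3,  20,  -6,  -1]]
Now row reduce the product.
Swap R1 ↔ R3
R4 ← R4 + (3/4)·R1: [0, -19, 0, 19/2]
R3 ← R3 + (2)·R2: [0, 0, 0, 0]
R4 ← R4 + (19/10)·R2: [0, 0, 0, 0]
2 nonzero rows, so rank(MC) = 2.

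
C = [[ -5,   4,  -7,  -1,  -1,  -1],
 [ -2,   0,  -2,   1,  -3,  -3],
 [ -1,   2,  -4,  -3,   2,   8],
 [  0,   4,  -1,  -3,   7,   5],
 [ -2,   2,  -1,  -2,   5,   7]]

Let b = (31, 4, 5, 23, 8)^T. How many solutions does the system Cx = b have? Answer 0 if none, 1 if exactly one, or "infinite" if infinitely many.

Row reduce the augmented matrix [C | b].
R2 ← R2 − (2/5)·R1: [0, -8/5, 4/5, 7/5, -13/5, -13/5, -42/5]
R3 ← R3 − (1/5)·R1: [0, 6/5, -13/5, -14/5, 11/5, 41/5, -6/5]
R5 ← R5 − (2/5)·R1: [0, 2/5, 9/5, -8/5, 27/5, 37/5, -22/5]
R3 ← R3 + (3/4)·R2: [0, 0, -2, -7/4, 1/4, 25/4, -15/2]
R4 ← R4 + (5/2)·R2: [0, 0, 1, 1/2, 1/2, -3/2, 2]
R5 ← R5 + (1/4)·R2: [0, 0, 2, -5/4, 19/4, 27/4, -13/2]
R4 ← R4 + (1/2)·R3: [0, 0, 0, -3/8, 5/8, 13/8, -7/4]
R5 ← R5 + R3: [0, 0, 0, -3, 5, 13, -14]
R5 ← R5 − (8)·R4: [0, 0, 0, 0, 0, 0, 0]
The echelon form has 4 nonzero rows, and every pivot lies in the first 6 columns, so rank(C) = rank([C|b]) = 4.
The system is consistent.
rank = 4 < 6 unknowns, so there are infinitely many solutions.

infinite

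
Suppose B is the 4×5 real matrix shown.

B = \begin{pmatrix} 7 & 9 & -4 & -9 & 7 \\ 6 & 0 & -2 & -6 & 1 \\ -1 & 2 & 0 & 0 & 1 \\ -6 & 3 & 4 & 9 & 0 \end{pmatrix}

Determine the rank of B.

4

Row reduce to echelon form.
R2 ← R2 − (6/7)·R1: [0, -54/7, 10/7, 12/7, -5]
R3 ← R3 + (1/7)·R1: [0, 23/7, -4/7, -9/7, 2]
R4 ← R4 + (6/7)·R1: [0, 75/7, 4/7, 9/7, 6]
R3 ← R3 + (23/54)·R2: [0, 0, 1/27, -5/9, -7/54]
R4 ← R4 + (25/18)·R2: [0, 0, 23/9, 11/3, -17/18]
R4 ← R4 − (69)·R3: [0, 0, 0, 42, 8]
Echelon form has 4 nonzero rows, so rank(B) = 4.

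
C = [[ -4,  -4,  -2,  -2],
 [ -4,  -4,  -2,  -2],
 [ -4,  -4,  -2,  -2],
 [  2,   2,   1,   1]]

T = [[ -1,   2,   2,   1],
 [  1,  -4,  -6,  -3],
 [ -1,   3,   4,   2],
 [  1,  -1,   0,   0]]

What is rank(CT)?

First compute CT:
[[  0,   4,   8,   4],
 [  0,   4,   8,   4],
 [  0,   4,   8,   4],
 [  0,  -2,  -4,  -2]]
Now row reduce the product.
R2 ← R2 − R1: [0, 0, 0, 0]
R3 ← R3 − R1: [0, 0, 0, 0]
R4 ← R4 + (1/2)·R1: [0, 0, 0, 0]
1 nonzero row, so rank(CT) = 1.

1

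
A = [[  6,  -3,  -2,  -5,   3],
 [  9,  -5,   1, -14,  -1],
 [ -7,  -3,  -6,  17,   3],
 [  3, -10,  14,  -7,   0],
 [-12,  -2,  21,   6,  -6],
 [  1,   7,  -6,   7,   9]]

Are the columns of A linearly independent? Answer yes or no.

no

Row reduce A to echelon form.
R2 ← R2 − (3/2)·R1: [0, -1/2, 4, -13/2, -11/2]
R3 ← R3 + (7/6)·R1: [0, -13/2, -25/3, 67/6, 13/2]
R4 ← R4 − (1/2)·R1: [0, -17/2, 15, -9/2, -3/2]
R5 ← R5 + (2)·R1: [0, -8, 17, -4, 0]
R6 ← R6 − (1/6)·R1: [0, 15/2, -17/3, 47/6, 17/2]
R3 ← R3 − (13)·R2: [0, 0, -181/3, 287/3, 78]
R4 ← R4 − (17)·R2: [0, 0, -53, 106, 92]
R5 ← R5 − (16)·R2: [0, 0, -47, 100, 88]
R6 ← R6 + (15)·R2: [0, 0, 163/3, -269/3, -74]
R4 ← R4 − (159/181)·R3: [0, 0, 0, 3975/181, 4250/181]
R5 ← R5 − (141/181)·R3: [0, 0, 0, 4611/181, 4930/181]
R6 ← R6 + (163/181)·R3: [0, 0, 0, -636/181, -680/181]
R5 ← R5 − (29/25)·R4: [0, 0, 0, 0, 0]
R6 ← R6 + (4/25)·R4: [0, 0, 0, 0, 0]
4 pivots among 5 columns.
Only 4 < 5 pivot columns, so the columns are linearly dependent.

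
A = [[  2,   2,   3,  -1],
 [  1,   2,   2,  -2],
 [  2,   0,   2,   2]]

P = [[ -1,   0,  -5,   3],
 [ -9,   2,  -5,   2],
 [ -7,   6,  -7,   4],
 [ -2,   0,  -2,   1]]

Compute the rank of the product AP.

First compute AP:
[[-39,  22, -39,  21],
 [-29,  16, -25,  13],
 [-20,  12, -28,  16]]
Now row reduce the product.
R2 ← R2 − (29/39)·R1: [0, -14/39, 4, -34/13]
R3 ← R3 − (20/39)·R1: [0, 28/39, -8, 68/13]
R3 ← R3 + (2)·R2: [0, 0, 0, 0]
2 nonzero rows, so rank(AP) = 2.

2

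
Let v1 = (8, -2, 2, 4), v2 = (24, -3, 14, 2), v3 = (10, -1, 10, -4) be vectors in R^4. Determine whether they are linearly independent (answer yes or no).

yes

Form the matrix with these vectors as rows and row reduce.
R2 ← R2 − (3)·R1: [0, 3, 8, -10]
R3 ← R3 − (5/4)·R1: [0, 3/2, 15/2, -9]
R3 ← R3 − (1/2)·R2: [0, 0, 7/2, -4]
3 nonzero rows, so the 3 vectors span a space of dimension 3.
Since 3 = 3, the vectors are linearly independent.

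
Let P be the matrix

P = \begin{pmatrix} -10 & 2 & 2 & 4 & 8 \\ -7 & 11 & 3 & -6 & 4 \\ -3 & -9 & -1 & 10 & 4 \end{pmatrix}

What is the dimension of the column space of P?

2

Row reduce to echelon form.
R2 ← R2 − (7/10)·R1: [0, 48/5, 8/5, -44/5, -8/5]
R3 ← R3 − (3/10)·R1: [0, -48/5, -8/5, 44/5, 8/5]
R3 ← R3 + R2: [0, 0, 0, 0, 0]
Echelon form has 2 nonzero rows, so rank(P) = 2.
The column space has dimension equal to the rank: 2.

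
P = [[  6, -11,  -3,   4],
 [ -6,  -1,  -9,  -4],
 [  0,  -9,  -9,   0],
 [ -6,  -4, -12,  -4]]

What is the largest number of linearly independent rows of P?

2

Row reduce to echelon form.
R2 ← R2 + R1: [0, -12, -12, 0]
R4 ← R4 + R1: [0, -15, -15, 0]
R3 ← R3 − (3/4)·R2: [0, 0, 0, 0]
R4 ← R4 − (5/4)·R2: [0, 0, 0, 0]
Echelon form has 2 nonzero rows, so rank(P) = 2.
The rank gives the maximum number of linearly independent rows: 2.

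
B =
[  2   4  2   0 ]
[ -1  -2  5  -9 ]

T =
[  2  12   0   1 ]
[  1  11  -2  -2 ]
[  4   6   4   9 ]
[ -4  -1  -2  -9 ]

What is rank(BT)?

First compute BT:
[[ 16,  80,   0,  12],
 [ 52,   5,  42, 129]]
Now row reduce the product.
R2 ← R2 − (13/4)·R1: [0, -255, 42, 90]
2 nonzero rows, so rank(BT) = 2.

2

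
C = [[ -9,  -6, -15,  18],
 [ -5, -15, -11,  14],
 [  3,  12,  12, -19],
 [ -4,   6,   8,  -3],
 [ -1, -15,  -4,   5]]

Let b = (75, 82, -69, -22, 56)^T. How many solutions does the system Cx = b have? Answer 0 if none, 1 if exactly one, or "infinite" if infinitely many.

Row reduce the augmented matrix [C | b].
R2 ← R2 − (5/9)·R1: [0, -35/3, -8/3, 4, 121/3]
R3 ← R3 + (1/3)·R1: [0, 10, 7, -13, -44]
R4 ← R4 − (4/9)·R1: [0, 26/3, 44/3, -11, -166/3]
R5 ← R5 − (1/9)·R1: [0, -43/3, -7/3, 3, 143/3]
R3 ← R3 + (6/7)·R2: [0, 0, 33/7, -67/7, -66/7]
R4 ← R4 + (26/35)·R2: [0, 0, 444/35, -281/35, -888/35]
R5 ← R5 − (43/35)·R2: [0, 0, 33/35, -67/35, -66/35]
R4 ← R4 − (148/55)·R3: [0, 0, 0, 195/11, 0]
R5 ← R5 − (1/5)·R3: [0, 0, 0, 0, 0]
The echelon form has 4 nonzero rows, and every pivot lies in the first 4 columns, so rank(C) = rank([C|b]) = 4.
The system is consistent.
rank = 4 = number of unknowns, so the solution is unique.

1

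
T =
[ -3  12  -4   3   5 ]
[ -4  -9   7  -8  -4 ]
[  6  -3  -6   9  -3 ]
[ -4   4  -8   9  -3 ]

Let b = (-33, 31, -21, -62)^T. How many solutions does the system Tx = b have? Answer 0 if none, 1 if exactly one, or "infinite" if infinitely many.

Row reduce the augmented matrix [T | b].
R2 ← R2 − (4/3)·R1: [0, -25, 37/3, -12, -32/3, 75]
R3 ← R3 + (2)·R1: [0, 21, -14, 15, 7, -87]
R4 ← R4 − (4/3)·R1: [0, -12, -8/3, 5, -29/3, -18]
R3 ← R3 + (21/25)·R2: [0, 0, -91/25, 123/25, -49/25, -24]
R4 ← R4 − (12/25)·R2: [0, 0, -644/75, 269/25, -341/75, -54]
R4 ← R4 − (92/39)·R3: [0, 0, 0, -11/13, 1/13, 34/13]
The echelon form has 4 nonzero rows, and every pivot lies in the first 5 columns, so rank(T) = rank([T|b]) = 4.
The system is consistent.
rank = 4 < 5 unknowns, so there are infinitely many solutions.

infinite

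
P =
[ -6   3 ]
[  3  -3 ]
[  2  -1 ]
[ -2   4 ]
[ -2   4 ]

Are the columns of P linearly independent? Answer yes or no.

yes

Row reduce P to echelon form.
R2 ← R2 + (1/2)·R1: [0, -3/2]
R3 ← R3 + (1/3)·R1: [0, 0]
R4 ← R4 − (1/3)·R1: [0, 3]
R5 ← R5 − (1/3)·R1: [0, 3]
R4 ← R4 + (2)·R2: [0, 0]
R5 ← R5 + (2)·R2: [0, 0]
2 pivots among 2 columns.
Every column is a pivot column, so the columns are linearly independent.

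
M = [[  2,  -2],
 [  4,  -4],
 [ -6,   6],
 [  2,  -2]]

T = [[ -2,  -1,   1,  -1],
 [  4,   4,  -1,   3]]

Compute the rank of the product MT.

First compute MT:
[[-12, -10,   4,  -8],
 [-24, -20,   8, -16],
 [ 36,  30, -12,  24],
 [-12, -10,   4,  -8]]
Now row reduce the product.
R2 ← R2 − (2)·R1: [0, 0, 0, 0]
R3 ← R3 + (3)·R1: [0, 0, 0, 0]
R4 ← R4 − R1: [0, 0, 0, 0]
1 nonzero row, so rank(MT) = 1.

1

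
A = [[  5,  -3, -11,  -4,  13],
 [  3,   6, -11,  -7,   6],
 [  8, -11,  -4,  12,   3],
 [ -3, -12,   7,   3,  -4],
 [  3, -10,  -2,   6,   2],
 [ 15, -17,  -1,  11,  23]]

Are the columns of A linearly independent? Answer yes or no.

Row reduce A to echelon form.
R2 ← R2 − (3/5)·R1: [0, 39/5, -22/5, -23/5, -9/5]
R3 ← R3 − (8/5)·R1: [0, -31/5, 68/5, 92/5, -89/5]
R4 ← R4 + (3/5)·R1: [0, -69/5, 2/5, 3/5, 19/5]
R5 ← R5 − (3/5)·R1: [0, -41/5, 23/5, 42/5, -29/5]
R6 ← R6 − (3)·R1: [0, -8, 32, 23, -16]
R3 ← R3 + (31/39)·R2: [0, 0, 394/39, 575/39, -250/13]
R4 ← R4 + (23/13)·R2: [0, 0, -96/13, -98/13, 8/13]
R5 ← R5 + (41/39)·R2: [0, 0, -1/39, 139/39, -100/13]
R6 ← R6 + (40/39)·R2: [0, 0, 1072/39, 713/39, -232/13]
R4 ← R4 + (144/197)·R3: [0, 0, 0, 638/197, -2648/197]
R5 ← R5 + (1/394)·R3: [0, 0, 0, 1419/394, -1525/197]
R6 ← R6 − (536/197)·R3: [0, 0, 0, -4301/197, 6792/197]
R5 ← R5 − (129/116)·R4: [0, 0, 0, 0, 209/29]
R6 ← R6 + (391/58)·R4: [0, 0, 0, 0, -1628/29]
R6 ← R6 + (148/19)·R5: [0, 0, 0, 0, 0]
5 pivots among 5 columns.
Every column is a pivot column, so the columns are linearly independent.

yes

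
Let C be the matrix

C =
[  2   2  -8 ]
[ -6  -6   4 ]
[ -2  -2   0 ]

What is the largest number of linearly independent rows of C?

2

Row reduce to echelon form.
R2 ← R2 + (3)·R1: [0, 0, -20]
R3 ← R3 + R1: [0, 0, -8]
R3 ← R3 − (2/5)·R2: [0, 0, 0]
Echelon form has 2 nonzero rows, so rank(C) = 2.
The rank gives the maximum number of linearly independent rows: 2.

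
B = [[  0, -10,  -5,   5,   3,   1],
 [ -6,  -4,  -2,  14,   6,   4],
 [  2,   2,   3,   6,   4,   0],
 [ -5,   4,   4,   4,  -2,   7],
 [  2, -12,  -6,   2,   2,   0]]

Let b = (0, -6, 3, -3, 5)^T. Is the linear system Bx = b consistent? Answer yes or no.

Row reduce the augmented matrix [B | b].
Swap R1 ↔ R2
R3 ← R3 + (1/3)·R1: [0, 2/3, 7/3, 32/3, 6, 4/3, 1]
R4 ← R4 − (5/6)·R1: [0, 22/3, 17/3, -23/3, -7, 11/3, 2]
R5 ← R5 + (1/3)·R1: [0, -40/3, -20/3, 20/3, 4, 4/3, 3]
R3 ← R3 + (1/15)·R2: [0, 0, 2, 11, 31/5, 7/5, 1]
R4 ← R4 + (11/15)·R2: [0, 0, 2, -4, -24/5, 22/5, 2]
R5 ← R5 − (4/3)·R2: [0, 0, 0, 0, 0, 0, 3]
R4 ← R4 − R3: [0, 0, 0, -15, -11, 3, 1]
The echelon form has 5 nonzero rows; the last pivot sits in the augmented column, so rank(B) = 4 but rank([B|b]) = 5.
Since the ranks differ, the system is inconsistent.

no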